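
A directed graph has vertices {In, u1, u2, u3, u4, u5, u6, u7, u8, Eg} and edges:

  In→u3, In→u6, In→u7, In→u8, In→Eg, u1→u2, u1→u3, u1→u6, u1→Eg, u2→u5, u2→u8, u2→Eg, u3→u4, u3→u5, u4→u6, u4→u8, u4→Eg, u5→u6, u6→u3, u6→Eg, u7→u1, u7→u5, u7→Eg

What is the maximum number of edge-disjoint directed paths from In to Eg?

Assign every edge capacity 1; by Menger, the answer equals the max flow.
Path In→Eg (+1); total 1.
Path In→u6→Eg (+1); total 2.
Path In→u7→Eg (+1); total 3.
Path In→u3→u4→Eg (+1); total 4.
No residual In→Eg path; max flow = 4.
Certifying cut of size 4: {In→Eg, In→u3, In→u6, In→u7}.

4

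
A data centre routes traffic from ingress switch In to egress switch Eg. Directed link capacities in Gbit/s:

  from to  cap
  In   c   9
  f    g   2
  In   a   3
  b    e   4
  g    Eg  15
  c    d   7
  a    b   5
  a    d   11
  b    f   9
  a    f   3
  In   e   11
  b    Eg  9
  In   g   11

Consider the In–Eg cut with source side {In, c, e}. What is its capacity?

Edges leaving {In, c, e}: In→a (3), In→g (11), c→d (7).
Cut capacity = 3 + 11 + 7 = 21.

21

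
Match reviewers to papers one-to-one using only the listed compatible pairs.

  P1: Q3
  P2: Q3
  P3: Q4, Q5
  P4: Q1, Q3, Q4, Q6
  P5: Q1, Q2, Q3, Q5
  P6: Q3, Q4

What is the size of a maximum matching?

Unit-capacity flow: source→left, listed edges, right→sink; max matching = max flow.
Augmenting path P1→Q3 (+1); matched 1.
Augmenting path P3→Q4 (+1); matched 2.
Augmenting path P4→Q1 (+1); matched 3.
Augmenting path P5→Q2 (+1); matched 4.
Augmenting path P6→Q4→P3→Q5 (+1); matched 5.
No augmenting path remains; maximum matching = 5.
König certificate: {P3, P4, P5, P6, Q3} is a vertex cover of size 5 (every listed pair touches it), so no matching can be larger.

5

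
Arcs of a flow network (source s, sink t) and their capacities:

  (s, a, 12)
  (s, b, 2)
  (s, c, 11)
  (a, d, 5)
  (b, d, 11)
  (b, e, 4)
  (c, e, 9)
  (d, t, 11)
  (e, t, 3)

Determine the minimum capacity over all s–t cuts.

Augment s→a→d→t: bottleneck 5, flow now 5.
Augment s→b→d→t: bottleneck 2, flow now 7.
Augment s→c→e→t: bottleneck 3, flow now 10.
No augmenting path remains; maximum flow = 10.
By max-flow min-cut, the minimum cut capacity equals the max flow.
In the residual graph, reachable from s: {s, a, c, e}.
Min-cut edges: s→b (2), a→d (5), e→t (3); capacity 2 + 5 + 3 = 10.

10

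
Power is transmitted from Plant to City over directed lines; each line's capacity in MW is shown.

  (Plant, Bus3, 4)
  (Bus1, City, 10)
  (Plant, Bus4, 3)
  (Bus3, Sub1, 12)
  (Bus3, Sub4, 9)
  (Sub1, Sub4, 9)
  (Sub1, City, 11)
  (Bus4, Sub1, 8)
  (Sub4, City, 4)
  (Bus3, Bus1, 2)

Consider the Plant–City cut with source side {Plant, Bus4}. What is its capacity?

Edges leaving {Plant, Bus4}: Plant→Bus3 (4), Bus4→Sub1 (8).
Cut capacity = 4 + 8 = 12.

12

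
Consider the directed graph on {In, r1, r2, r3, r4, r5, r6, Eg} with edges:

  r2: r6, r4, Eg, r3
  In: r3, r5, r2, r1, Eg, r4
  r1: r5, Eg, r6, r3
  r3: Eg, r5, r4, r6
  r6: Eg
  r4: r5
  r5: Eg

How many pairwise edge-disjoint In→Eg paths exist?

Assign every edge capacity 1; by Menger, the answer equals the max flow.
Path In→Eg (+1); total 1.
Path In→r1→Eg (+1); total 2.
Path In→r2→Eg (+1); total 3.
Path In→r3→Eg (+1); total 4.
Path In→r5→Eg (+1); total 5.
No residual In→Eg path; max flow = 5.
Certifying cut of size 5: {In→Eg, In→r1, In→r2, In→r3, r5→Eg}.

5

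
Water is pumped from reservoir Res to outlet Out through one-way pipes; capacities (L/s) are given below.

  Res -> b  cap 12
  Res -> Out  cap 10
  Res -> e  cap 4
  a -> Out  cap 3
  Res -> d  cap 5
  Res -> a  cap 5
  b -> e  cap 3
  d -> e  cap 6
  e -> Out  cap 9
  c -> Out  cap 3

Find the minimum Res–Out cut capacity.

Augment Res→Out: bottleneck 10, flow now 10.
Augment Res→a→Out: bottleneck 3, flow now 13.
Augment Res→e→Out: bottleneck 4, flow now 17.
Augment Res→b→e→Out: bottleneck 3, flow now 20.
Augment Res→d→e→Out: bottleneck 2, flow now 22.
No augmenting path remains; maximum flow = 22.
By max-flow min-cut, the minimum cut capacity equals the max flow.
In the residual graph, reachable from Res: {Res, a, b, d, e}.
Min-cut edges: Res→Out (10), a→Out (3), e→Out (9); capacity 10 + 3 + 9 = 22.

22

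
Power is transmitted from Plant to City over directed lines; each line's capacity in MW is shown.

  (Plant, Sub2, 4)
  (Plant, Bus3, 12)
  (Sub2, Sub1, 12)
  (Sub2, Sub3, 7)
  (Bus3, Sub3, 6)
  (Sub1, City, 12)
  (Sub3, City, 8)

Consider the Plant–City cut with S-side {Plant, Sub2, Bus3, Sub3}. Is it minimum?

Given cut capacity: 12 + 8 = 20.
Augment Plant→Sub2→Sub1→City: bottleneck 4, flow now 4.
Augment Plant→Bus3→Sub3→City: bottleneck 6, flow now 10.
No augmenting path remains; maximum flow = 10.
In the residual graph, reachable from Plant: {Plant, Bus3}.
Min-cut edges: Plant→Sub2 (4), Bus3→Sub3 (6); capacity 4 + 6 = 10.
Cut capacity 20 exceeds the max flow 10, so it is not minimum.

No — its capacity is 20, but the minimum cut has capacity 10.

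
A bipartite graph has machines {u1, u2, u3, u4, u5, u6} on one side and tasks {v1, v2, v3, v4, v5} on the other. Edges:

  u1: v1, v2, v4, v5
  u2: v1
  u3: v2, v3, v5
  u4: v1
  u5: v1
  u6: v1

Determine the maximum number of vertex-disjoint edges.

Unit-capacity flow: source→left, listed edges, right→sink; max matching = max flow.
Augmenting path u1→v1 (+1); matched 1.
Augmenting path u3→v2 (+1); matched 2.
Augmenting path u2→v1→u1→v4 (+1); matched 3.
No augmenting path remains; maximum matching = 3.
König certificate: {u1, u3, v1} is a vertex cover of size 3 (every listed pair touches it), so no matching can be larger.

3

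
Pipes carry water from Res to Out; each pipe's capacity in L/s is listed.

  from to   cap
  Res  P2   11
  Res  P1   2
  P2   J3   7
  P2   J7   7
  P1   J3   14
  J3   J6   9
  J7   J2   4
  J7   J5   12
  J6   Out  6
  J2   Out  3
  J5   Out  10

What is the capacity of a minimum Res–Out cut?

Augment Res→P2→J3→J6→Out: bottleneck 6, flow now 6.
Augment Res→P2→J7→J2→Out: bottleneck 3, flow now 9.
Augment Res→P2→J7→J5→Out: bottleneck 2, flow now 11.
Augment Res→P1→J3→P2→J7→J5→Out: bottleneck 2, flow now 13. (uses reverse residual edge)
No augmenting path remains; maximum flow = 13.
By max-flow min-cut, the minimum cut capacity equals the max flow.
In the residual graph, reachable from Res: {Res}.
Min-cut edges: Res→P2 (11), Res→P1 (2); capacity 11 + 2 = 13.

13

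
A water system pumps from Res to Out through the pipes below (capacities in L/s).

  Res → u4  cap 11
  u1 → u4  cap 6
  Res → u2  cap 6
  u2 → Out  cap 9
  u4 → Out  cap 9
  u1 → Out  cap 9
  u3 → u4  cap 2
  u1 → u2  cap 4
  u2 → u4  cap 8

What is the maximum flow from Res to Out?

15

Augment Res→u2→Out: bottleneck 6, flow now 6.
Augment Res→u4→Out: bottleneck 9, flow now 15.
No augmenting path remains; maximum flow = 15.
In the residual graph, reachable from Res: {Res, u4}.
Min-cut edges: Res→u2 (6), u4→Out (9); capacity 6 + 9 = 15.
This cut is saturated, so no flow can exceed 15.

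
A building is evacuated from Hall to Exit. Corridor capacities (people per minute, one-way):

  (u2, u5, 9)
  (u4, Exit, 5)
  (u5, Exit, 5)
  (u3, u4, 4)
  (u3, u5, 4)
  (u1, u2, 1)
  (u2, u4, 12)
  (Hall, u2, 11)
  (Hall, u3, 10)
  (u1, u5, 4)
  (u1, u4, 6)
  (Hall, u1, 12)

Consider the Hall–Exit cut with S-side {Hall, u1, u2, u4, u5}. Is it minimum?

Given cut capacity: 10 + 5 + 5 = 20.
Augment Hall→u1→u4→Exit: bottleneck 5, flow now 5.
Augment Hall→u1→u5→Exit: bottleneck 4, flow now 9.
Augment Hall→u2→u5→Exit: bottleneck 1, flow now 10.
No augmenting path remains; maximum flow = 10.
In the residual graph, reachable from Hall: {Hall, u1, u2, u3, u4, u5}.
Min-cut edges: u4→Exit (5), u5→Exit (5); capacity 5 + 5 = 10.
Cut capacity 20 exceeds the max flow 10, so it is not minimum.

No — its capacity is 20, but the minimum cut has capacity 10.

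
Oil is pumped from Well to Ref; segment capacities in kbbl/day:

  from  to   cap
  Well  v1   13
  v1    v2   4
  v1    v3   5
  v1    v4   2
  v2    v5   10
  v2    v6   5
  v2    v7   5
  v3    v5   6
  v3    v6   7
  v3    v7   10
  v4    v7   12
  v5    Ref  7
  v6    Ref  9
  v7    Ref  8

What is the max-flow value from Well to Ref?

Augment Well→v1→v2→v5→Ref: bottleneck 4, flow now 4.
Augment Well→v1→v3→v5→Ref: bottleneck 3, flow now 7.
Augment Well→v1→v3→v6→Ref: bottleneck 2, flow now 9.
Augment Well→v1→v4→v7→Ref: bottleneck 2, flow now 11.
No augmenting path remains; maximum flow = 11.
In the residual graph, reachable from Well: {Well, v1}.
Min-cut edges: v1→v2 (4), v1→v3 (5), v1→v4 (2); capacity 4 + 5 + 2 = 11.
This cut is saturated, so no flow can exceed 11.

11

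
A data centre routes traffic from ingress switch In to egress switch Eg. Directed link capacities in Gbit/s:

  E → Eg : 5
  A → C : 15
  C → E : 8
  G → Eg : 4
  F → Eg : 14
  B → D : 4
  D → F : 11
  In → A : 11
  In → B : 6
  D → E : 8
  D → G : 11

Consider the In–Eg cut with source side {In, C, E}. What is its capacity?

Edges leaving {In, C, E}: In→A (11), In→B (6), E→Eg (5).
Cut capacity = 11 + 6 + 5 = 22.

22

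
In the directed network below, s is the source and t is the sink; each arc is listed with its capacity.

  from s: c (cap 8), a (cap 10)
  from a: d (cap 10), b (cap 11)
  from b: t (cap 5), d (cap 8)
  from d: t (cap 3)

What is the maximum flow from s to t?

Augment s→a→b→t: bottleneck 5, flow now 5.
Augment s→a→d→t: bottleneck 3, flow now 8.
No augmenting path remains; maximum flow = 8.
In the residual graph, reachable from s: {s, a, b, c, d}.
Min-cut edges: b→t (5), d→t (3); capacity 5 + 3 = 8.
This cut is saturated, so no flow can exceed 8.

8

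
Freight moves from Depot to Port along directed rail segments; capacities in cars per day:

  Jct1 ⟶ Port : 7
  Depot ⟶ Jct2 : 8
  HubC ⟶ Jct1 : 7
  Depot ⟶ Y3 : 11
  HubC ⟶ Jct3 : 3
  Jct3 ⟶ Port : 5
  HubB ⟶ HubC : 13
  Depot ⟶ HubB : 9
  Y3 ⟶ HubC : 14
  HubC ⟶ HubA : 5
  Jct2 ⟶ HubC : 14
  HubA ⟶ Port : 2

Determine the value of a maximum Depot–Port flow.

12

Augment Depot→Jct2→HubC→Jct3→Port: bottleneck 3, flow now 3.
Augment Depot→Jct2→HubC→Jct1→Port: bottleneck 5, flow now 8.
Augment Depot→HubB→HubC→Jct1→Port: bottleneck 2, flow now 10.
Augment Depot→HubB→HubC→HubA→Port: bottleneck 2, flow now 12.
No augmenting path remains; maximum flow = 12.
In the residual graph, reachable from Depot: {Depot, Jct2, HubB, Y3, HubC, HubA}.
Min-cut edges: HubC→Jct3 (3), HubC→Jct1 (7), HubA→Port (2); capacity 3 + 7 + 2 = 12.
This cut is saturated, so no flow can exceed 12.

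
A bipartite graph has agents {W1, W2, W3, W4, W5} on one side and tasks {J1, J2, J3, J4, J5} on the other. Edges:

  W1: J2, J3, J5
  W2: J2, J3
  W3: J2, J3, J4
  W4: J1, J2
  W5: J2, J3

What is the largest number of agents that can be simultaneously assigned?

5

Unit-capacity flow: source→left, listed edges, right→sink; max matching = max flow.
Augmenting path W1→J2 (+1); matched 1.
Augmenting path W2→J3 (+1); matched 2.
Augmenting path W3→J4 (+1); matched 3.
Augmenting path W4→J1 (+1); matched 4.
Augmenting path W5→J2→W1→J5 (+1); matched 5.
No augmenting path remains; maximum matching = 5.
König certificate: {W1, W2, W3, W4, W5} is a vertex cover of size 5 (every listed pair touches it), so no matching can be larger.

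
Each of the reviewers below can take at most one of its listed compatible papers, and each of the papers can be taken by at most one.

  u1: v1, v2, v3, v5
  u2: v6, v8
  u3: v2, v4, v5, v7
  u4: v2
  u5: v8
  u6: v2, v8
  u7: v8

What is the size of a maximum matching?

Unit-capacity flow: source→left, listed edges, right→sink; max matching = max flow.
Augmenting path u1→v1 (+1); matched 1.
Augmenting path u2→v6 (+1); matched 2.
Augmenting path u3→v2 (+1); matched 3.
Augmenting path u5→v8 (+1); matched 4.
Augmenting path u4→v2→u3→v4 (+1); matched 5.
No augmenting path remains; maximum matching = 5.
König certificate: {u1, u2, u3, v2, v8} is a vertex cover of size 5 (every listed pair touches it), so no matching can be larger.

5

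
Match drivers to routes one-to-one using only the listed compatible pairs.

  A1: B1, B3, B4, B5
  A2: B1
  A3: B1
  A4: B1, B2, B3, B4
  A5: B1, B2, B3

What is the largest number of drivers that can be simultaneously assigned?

Unit-capacity flow: source→left, listed edges, right→sink; max matching = max flow.
Augmenting path A1→B1 (+1); matched 1.
Augmenting path A4→B2 (+1); matched 2.
Augmenting path A5→B3 (+1); matched 3.
Augmenting path A2→B1→A1→B4 (+1); matched 4.
No augmenting path remains; maximum matching = 4.
König certificate: {A1, A4, A5, B1} is a vertex cover of size 4 (every listed pair touches it), so no matching can be larger.

4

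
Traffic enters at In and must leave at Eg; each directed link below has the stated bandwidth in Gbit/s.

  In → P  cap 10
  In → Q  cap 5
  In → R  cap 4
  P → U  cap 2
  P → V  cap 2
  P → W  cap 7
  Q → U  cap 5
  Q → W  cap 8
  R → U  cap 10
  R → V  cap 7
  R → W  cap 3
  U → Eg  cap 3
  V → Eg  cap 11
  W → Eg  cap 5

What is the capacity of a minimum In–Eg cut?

14

Augment In→P→U→Eg: bottleneck 2, flow now 2.
Augment In→P→V→Eg: bottleneck 2, flow now 4.
Augment In→P→W→Eg: bottleneck 5, flow now 9.
Augment In→Q→U→Eg: bottleneck 1, flow now 10.
Augment In→R→V→Eg: bottleneck 4, flow now 14.
No augmenting path remains; maximum flow = 14.
By max-flow min-cut, the minimum cut capacity equals the max flow.
In the residual graph, reachable from In: {In, P, Q, U, W}.
Min-cut edges: In→R (4), P→V (2), U→Eg (3), W→Eg (5); capacity 4 + 2 + 3 + 5 = 14.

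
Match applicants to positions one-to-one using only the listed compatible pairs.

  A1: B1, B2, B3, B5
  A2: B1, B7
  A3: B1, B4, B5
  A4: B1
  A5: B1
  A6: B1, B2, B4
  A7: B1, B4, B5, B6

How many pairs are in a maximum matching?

6

Unit-capacity flow: source→left, listed edges, right→sink; max matching = max flow.
Augmenting path A1→B1 (+1); matched 1.
Augmenting path A2→B7 (+1); matched 2.
Augmenting path A3→B4 (+1); matched 3.
Augmenting path A6→B2 (+1); matched 4.
Augmenting path A7→B5 (+1); matched 5.
Augmenting path A4→B1→A1→B3 (+1); matched 6.
No augmenting path remains; maximum matching = 6.
König certificate: {A1, A2, A3, A6, A7, B1} is a vertex cover of size 6 (every listed pair touches it), so no matching can be larger.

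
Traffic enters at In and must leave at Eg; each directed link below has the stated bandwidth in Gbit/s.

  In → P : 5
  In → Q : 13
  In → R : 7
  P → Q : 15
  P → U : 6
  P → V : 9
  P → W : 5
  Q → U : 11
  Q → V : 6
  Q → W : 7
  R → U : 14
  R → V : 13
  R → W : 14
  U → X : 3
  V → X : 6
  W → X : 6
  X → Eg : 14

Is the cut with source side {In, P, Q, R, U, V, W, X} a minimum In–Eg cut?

Given cut capacity: 14 = 14.
Augment In→P→U→X→Eg: bottleneck 3, flow now 3.
Augment In→P→V→X→Eg: bottleneck 2, flow now 5.
Augment In→Q→V→X→Eg: bottleneck 4, flow now 9.
Augment In→Q→W→X→Eg: bottleneck 5, flow now 14.
No augmenting path remains; maximum flow = 14.
Cut capacity 14 equals the max flow, so it is a minimum cut.

Yes — it is a minimum cut (capacity 14).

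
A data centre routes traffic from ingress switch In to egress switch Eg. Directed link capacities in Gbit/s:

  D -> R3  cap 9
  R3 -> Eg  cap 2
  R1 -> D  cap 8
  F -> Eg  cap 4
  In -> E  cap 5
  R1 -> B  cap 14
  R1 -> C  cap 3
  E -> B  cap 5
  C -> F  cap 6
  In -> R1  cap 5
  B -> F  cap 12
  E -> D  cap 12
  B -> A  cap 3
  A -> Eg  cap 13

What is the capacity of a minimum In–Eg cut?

9

Augment In→E→B→F→Eg: bottleneck 4, flow now 4.
Augment In→E→B→A→Eg: bottleneck 1, flow now 5.
Augment In→R1→B→A→Eg: bottleneck 2, flow now 7.
Augment In→R1→D→R3→Eg: bottleneck 2, flow now 9.
No augmenting path remains; maximum flow = 9.
By max-flow min-cut, the minimum cut capacity equals the max flow.
In the residual graph, reachable from In: {In, E, R1, C, B, D, R3, F}.
Min-cut edges: B→A (3), R3→Eg (2), F→Eg (4); capacity 3 + 2 + 4 = 9.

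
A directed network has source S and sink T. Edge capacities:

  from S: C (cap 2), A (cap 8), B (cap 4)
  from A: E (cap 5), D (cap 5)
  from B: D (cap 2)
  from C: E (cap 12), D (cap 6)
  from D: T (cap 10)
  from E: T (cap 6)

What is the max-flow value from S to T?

12

Augment S→A→D→T: bottleneck 5, flow now 5.
Augment S→A→E→T: bottleneck 3, flow now 8.
Augment S→B→D→T: bottleneck 2, flow now 10.
Augment S→C→D→T: bottleneck 2, flow now 12.
No augmenting path remains; maximum flow = 12.
In the residual graph, reachable from S: {S, B}.
Min-cut edges: S→A (8), S→C (2), B→D (2); capacity 8 + 2 + 2 = 12.
This cut is saturated, so no flow can exceed 12.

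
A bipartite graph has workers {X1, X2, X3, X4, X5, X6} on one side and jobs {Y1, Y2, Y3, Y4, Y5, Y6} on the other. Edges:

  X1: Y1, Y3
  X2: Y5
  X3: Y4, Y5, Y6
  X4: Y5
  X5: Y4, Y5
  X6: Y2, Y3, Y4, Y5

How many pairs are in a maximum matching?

5

Unit-capacity flow: source→left, listed edges, right→sink; max matching = max flow.
Augmenting path X1→Y1 (+1); matched 1.
Augmenting path X2→Y5 (+1); matched 2.
Augmenting path X3→Y4 (+1); matched 3.
Augmenting path X6→Y2 (+1); matched 4.
Augmenting path X5→Y4→X3→Y6 (+1); matched 5.
No augmenting path remains; maximum matching = 5.
König certificate: {X1, X3, X5, X6, Y5} is a vertex cover of size 5 (every listed pair touches it), so no matching can be larger.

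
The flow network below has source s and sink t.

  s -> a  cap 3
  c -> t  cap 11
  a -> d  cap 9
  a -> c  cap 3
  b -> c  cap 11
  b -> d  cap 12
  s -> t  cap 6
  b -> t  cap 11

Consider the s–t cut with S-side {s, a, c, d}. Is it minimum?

No — its capacity is 17, but the minimum cut has capacity 9.

Given cut capacity: 6 + 11 = 17.
Augment s→t: bottleneck 6, flow now 6.
Augment s→a→c→t: bottleneck 3, flow now 9.
No augmenting path remains; maximum flow = 9.
In the residual graph, reachable from s: {s}.
Min-cut edges: s→a (3), s→t (6); capacity 3 + 6 = 9.
Cut capacity 17 exceeds the max flow 9, so it is not minimum.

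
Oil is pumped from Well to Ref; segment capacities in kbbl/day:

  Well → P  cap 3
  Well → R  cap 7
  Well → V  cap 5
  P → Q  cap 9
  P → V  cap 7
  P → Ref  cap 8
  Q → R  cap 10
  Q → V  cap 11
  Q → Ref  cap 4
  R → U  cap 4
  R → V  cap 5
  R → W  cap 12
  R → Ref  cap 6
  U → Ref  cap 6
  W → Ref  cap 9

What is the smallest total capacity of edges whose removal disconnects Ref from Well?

Augment Well→P→Ref: bottleneck 3, flow now 3.
Augment Well→R→Ref: bottleneck 6, flow now 9.
Augment Well→R→U→Ref: bottleneck 1, flow now 10.
No augmenting path remains; maximum flow = 10.
By max-flow min-cut, the minimum cut capacity equals the max flow.
In the residual graph, reachable from Well: {Well, V}.
Min-cut edges: Well→P (3), Well→R (7); capacity 3 + 7 = 10.

10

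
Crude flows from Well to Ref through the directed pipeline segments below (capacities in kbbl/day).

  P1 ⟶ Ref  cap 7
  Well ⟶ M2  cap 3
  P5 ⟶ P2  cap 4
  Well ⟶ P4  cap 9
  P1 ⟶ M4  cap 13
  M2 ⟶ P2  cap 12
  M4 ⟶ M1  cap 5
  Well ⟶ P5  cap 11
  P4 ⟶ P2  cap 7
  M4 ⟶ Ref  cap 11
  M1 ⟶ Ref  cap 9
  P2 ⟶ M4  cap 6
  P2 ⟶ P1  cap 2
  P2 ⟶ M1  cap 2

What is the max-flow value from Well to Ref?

10

Augment Well→P4→P2→P1→Ref: bottleneck 2, flow now 2.
Augment Well→P4→P2→M4→Ref: bottleneck 5, flow now 7.
Augment Well→P5→P2→M4→Ref: bottleneck 1, flow now 8.
Augment Well→P5→P2→M1→Ref: bottleneck 2, flow now 10.
No augmenting path remains; maximum flow = 10.
In the residual graph, reachable from Well: {Well, P4, P5, M2, P2}.
Min-cut edges: P2→P1 (2), P2→M4 (6), P2→M1 (2); capacity 2 + 6 + 2 = 10.
This cut is saturated, so no flow can exceed 10.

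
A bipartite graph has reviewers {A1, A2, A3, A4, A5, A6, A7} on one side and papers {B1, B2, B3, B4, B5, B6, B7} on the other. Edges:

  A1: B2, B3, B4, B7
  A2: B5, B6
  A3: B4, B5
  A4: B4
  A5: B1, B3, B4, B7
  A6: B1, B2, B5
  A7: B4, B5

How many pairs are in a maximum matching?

6

Unit-capacity flow: source→left, listed edges, right→sink; max matching = max flow.
Augmenting path A1→B2 (+1); matched 1.
Augmenting path A2→B5 (+1); matched 2.
Augmenting path A3→B4 (+1); matched 3.
Augmenting path A5→B1 (+1); matched 4.
Augmenting path A6→B1→A5→B3 (+1); matched 5.
Augmenting path A7→B5→A2→B6 (+1); matched 6.
No augmenting path remains; maximum matching = 6.
König certificate: {A1, A2, A5, A6, B4, B5} is a vertex cover of size 6 (every listed pair touches it), so no matching can be larger.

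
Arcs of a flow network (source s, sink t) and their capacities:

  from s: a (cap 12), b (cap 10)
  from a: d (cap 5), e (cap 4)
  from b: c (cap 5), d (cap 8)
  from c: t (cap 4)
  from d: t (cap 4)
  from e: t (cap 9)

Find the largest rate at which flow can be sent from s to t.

Augment s→a→d→t: bottleneck 4, flow now 4.
Augment s→a→e→t: bottleneck 4, flow now 8.
Augment s→b→c→t: bottleneck 4, flow now 12.
No augmenting path remains; maximum flow = 12.
In the residual graph, reachable from s: {s, a, b, c, d}.
Min-cut edges: a→e (4), c→t (4), d→t (4); capacity 4 + 4 + 4 = 12.
This cut is saturated, so no flow can exceed 12.

12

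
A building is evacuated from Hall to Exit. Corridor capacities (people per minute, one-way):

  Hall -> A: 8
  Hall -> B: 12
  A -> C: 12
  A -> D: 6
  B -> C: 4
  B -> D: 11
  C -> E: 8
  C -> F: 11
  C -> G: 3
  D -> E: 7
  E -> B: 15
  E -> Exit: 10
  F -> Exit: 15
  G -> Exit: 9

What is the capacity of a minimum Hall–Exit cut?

Augment Hall→A→C→E→Exit: bottleneck 8, flow now 8.
Augment Hall→B→C→F→Exit: bottleneck 4, flow now 12.
Augment Hall→B→D→E→Exit: bottleneck 2, flow now 14.
Augment Hall→B→D→E→C→F→Exit: bottleneck 5, flow now 19. (uses reverse residual edge)
No augmenting path remains; maximum flow = 19.
By max-flow min-cut, the minimum cut capacity equals the max flow.
In the residual graph, reachable from Hall: {Hall, B, D}.
Min-cut edges: Hall→A (8), B→C (4), D→E (7); capacity 8 + 4 + 7 = 19.

19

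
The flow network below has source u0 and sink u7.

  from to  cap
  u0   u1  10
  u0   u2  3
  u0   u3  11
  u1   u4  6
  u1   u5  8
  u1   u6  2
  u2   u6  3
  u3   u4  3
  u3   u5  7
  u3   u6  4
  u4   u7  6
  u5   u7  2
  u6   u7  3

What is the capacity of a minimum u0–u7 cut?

11

Augment u0→u1→u4→u7: bottleneck 6, flow now 6.
Augment u0→u1→u5→u7: bottleneck 2, flow now 8.
Augment u0→u1→u6→u7: bottleneck 2, flow now 10.
Augment u0→u2→u6→u7: bottleneck 1, flow now 11.
No augmenting path remains; maximum flow = 11.
By max-flow min-cut, the minimum cut capacity equals the max flow.
In the residual graph, reachable from u0: {u0, u1, u2, u3, u4, u5, u6}.
Min-cut edges: u4→u7 (6), u5→u7 (2), u6→u7 (3); capacity 6 + 2 + 3 = 11.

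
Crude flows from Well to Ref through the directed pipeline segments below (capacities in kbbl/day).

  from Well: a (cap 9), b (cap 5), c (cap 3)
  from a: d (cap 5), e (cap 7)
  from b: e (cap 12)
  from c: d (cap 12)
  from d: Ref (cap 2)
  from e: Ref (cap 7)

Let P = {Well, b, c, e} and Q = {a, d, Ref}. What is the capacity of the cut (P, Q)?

Edges leaving {Well, b, c, e}: Well→a (9), c→d (12), e→Ref (7).
Cut capacity = 9 + 12 + 7 = 28.

28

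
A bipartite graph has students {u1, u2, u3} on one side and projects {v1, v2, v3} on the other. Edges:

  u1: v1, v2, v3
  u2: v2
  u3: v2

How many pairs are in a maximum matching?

2

Unit-capacity flow: source→left, listed edges, right→sink; max matching = max flow.
Augmenting path u1→v1 (+1); matched 1.
Augmenting path u2→v2 (+1); matched 2.
No augmenting path remains; maximum matching = 2.
König certificate: {u1, v2} is a vertex cover of size 2 (every listed pair touches it), so no matching can be larger.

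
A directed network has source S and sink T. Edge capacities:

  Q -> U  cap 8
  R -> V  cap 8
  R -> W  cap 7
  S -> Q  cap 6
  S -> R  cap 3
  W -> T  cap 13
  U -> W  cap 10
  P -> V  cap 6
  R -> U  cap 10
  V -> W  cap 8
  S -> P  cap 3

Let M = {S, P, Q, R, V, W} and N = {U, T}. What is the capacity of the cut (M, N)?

Edges leaving {S, P, Q, R, V, W}: Q→U (8), R→U (10), W→T (13).
Cut capacity = 8 + 10 + 13 = 31.

31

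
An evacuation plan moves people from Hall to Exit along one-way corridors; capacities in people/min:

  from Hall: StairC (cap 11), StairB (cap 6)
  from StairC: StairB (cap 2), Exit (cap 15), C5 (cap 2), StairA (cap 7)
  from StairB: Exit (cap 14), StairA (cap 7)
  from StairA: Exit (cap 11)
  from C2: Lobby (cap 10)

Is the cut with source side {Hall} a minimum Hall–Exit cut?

Yes — it is a minimum cut (capacity 17).

Given cut capacity: 11 + 6 = 17.
Augment Hall→StairC→Exit: bottleneck 11, flow now 11.
Augment Hall→StairB→Exit: bottleneck 6, flow now 17.
No augmenting path remains; maximum flow = 17.
Cut capacity 17 equals the max flow, so it is a minimum cut.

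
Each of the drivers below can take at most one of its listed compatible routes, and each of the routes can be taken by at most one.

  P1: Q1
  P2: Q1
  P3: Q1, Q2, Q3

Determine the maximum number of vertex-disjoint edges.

Unit-capacity flow: source→left, listed edges, right→sink; max matching = max flow.
Augmenting path P1→Q1 (+1); matched 1.
Augmenting path P3→Q2 (+1); matched 2.
No augmenting path remains; maximum matching = 2.
König certificate: {P3, Q1} is a vertex cover of size 2 (every listed pair touches it), so no matching can be larger.

2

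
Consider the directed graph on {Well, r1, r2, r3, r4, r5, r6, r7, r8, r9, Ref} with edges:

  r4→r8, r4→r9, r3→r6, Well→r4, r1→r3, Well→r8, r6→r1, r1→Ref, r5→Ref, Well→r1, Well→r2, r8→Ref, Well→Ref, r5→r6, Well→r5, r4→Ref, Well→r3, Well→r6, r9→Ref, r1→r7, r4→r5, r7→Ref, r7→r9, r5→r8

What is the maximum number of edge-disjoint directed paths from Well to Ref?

6

Assign every edge capacity 1; by Menger, the answer equals the max flow.
Path Well→Ref (+1); total 1.
Path Well→r1→Ref (+1); total 2.
Path Well→r4→Ref (+1); total 3.
Path Well→r5→Ref (+1); total 4.
Path Well→r8→Ref (+1); total 5.
Path Well→r6→r1→r7→Ref (+1); total 6.
No residual Well→Ref path; max flow = 6.
Certifying cut of size 6: {Well→Ref, Well→r1, Well→r4, Well→r5, Well→r8, r6→r1}.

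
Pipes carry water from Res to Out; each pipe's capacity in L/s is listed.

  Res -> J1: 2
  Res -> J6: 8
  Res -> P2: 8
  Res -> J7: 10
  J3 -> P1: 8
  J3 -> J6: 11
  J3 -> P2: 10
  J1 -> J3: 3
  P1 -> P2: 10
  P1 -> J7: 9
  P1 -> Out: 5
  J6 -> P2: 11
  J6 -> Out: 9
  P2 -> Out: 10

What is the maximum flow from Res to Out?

Augment Res→J6→Out: bottleneck 8, flow now 8.
Augment Res→P2→Out: bottleneck 8, flow now 16.
Augment Res→J1→J3→P1→Out: bottleneck 2, flow now 18.
No augmenting path remains; maximum flow = 18.
In the residual graph, reachable from Res: {Res, J7}.
Min-cut edges: Res→J1 (2), Res→J6 (8), Res→P2 (8); capacity 2 + 8 + 8 = 18.
This cut is saturated, so no flow can exceed 18.

18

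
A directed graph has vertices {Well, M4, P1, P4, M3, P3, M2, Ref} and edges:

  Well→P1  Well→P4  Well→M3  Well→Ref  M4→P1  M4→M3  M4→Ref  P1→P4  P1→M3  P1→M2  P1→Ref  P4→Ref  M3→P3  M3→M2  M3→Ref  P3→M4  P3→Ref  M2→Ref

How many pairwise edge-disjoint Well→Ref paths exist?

Assign every edge capacity 1; by Menger, the answer equals the max flow.
Path Well→Ref (+1); total 1.
Path Well→P1→Ref (+1); total 2.
Path Well→P4→Ref (+1); total 3.
Path Well→M3→Ref (+1); total 4.
No residual Well→Ref path; max flow = 4.
Certifying cut of size 4: {Well→M3, Well→P1, Well→P4, Well→Ref}.

4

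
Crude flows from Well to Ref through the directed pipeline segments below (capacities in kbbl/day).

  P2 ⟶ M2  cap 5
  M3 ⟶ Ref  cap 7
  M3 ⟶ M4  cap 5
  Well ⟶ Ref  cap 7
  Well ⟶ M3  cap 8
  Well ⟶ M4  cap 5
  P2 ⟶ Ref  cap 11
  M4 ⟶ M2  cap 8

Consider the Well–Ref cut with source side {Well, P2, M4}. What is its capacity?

Edges leaving {Well, P2, M4}: Well→M3 (8), Well→Ref (7), P2→M2 (5), P2→Ref (11), M4→M2 (8).
Cut capacity = 8 + 7 + 5 + 11 + 8 = 39.

39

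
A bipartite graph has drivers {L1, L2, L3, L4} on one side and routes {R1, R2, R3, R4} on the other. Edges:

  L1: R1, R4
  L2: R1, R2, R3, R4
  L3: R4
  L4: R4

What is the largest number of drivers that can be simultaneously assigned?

3

Unit-capacity flow: source→left, listed edges, right→sink; max matching = max flow.
Augmenting path L1→R1 (+1); matched 1.
Augmenting path L2→R2 (+1); matched 2.
Augmenting path L3→R4 (+1); matched 3.
No augmenting path remains; maximum matching = 3.
König certificate: {L1, L2, R4} is a vertex cover of size 3 (every listed pair touches it), so no matching can be larger.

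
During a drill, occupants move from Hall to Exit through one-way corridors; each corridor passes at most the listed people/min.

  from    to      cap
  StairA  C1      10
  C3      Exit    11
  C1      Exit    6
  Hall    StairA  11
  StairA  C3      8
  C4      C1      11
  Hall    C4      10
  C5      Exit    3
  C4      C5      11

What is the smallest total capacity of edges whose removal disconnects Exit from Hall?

Augment Hall→StairA→C1→Exit: bottleneck 6, flow now 6.
Augment Hall→StairA→C3→Exit: bottleneck 5, flow now 11.
Augment Hall→C4→C5→Exit: bottleneck 3, flow now 14.
Augment Hall→C4→C1→StairA→C3→Exit: bottleneck 3, flow now 17. (uses reverse residual edge)
No augmenting path remains; maximum flow = 17.
By max-flow min-cut, the minimum cut capacity equals the max flow.
In the residual graph, reachable from Hall: {Hall, StairA, C4, C1, C5}.
Min-cut edges: StairA→C3 (8), C1→Exit (6), C5→Exit (3); capacity 8 + 6 + 3 = 17.

17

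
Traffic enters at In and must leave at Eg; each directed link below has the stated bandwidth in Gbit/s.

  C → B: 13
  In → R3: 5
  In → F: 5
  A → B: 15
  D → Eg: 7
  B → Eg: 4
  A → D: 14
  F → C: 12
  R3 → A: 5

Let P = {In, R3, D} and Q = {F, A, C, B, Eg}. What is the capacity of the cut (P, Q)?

Edges leaving {In, R3, D}: In→F (5), R3→A (5), D→Eg (7).
Cut capacity = 5 + 5 + 7 = 17.

17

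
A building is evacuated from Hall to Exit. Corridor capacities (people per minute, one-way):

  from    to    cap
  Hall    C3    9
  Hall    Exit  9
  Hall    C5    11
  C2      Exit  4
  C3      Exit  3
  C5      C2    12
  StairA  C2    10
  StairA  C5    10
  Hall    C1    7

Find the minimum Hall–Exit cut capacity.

Augment Hall→Exit: bottleneck 9, flow now 9.
Augment Hall→C3→Exit: bottleneck 3, flow now 12.
Augment Hall→C5→C2→Exit: bottleneck 4, flow now 16.
No augmenting path remains; maximum flow = 16.
By max-flow min-cut, the minimum cut capacity equals the max flow.
In the residual graph, reachable from Hall: {Hall, C3, C5, C2, C1}.
Min-cut edges: Hall→Exit (9), C3→Exit (3), C2→Exit (4); capacity 9 + 3 + 4 = 16.

16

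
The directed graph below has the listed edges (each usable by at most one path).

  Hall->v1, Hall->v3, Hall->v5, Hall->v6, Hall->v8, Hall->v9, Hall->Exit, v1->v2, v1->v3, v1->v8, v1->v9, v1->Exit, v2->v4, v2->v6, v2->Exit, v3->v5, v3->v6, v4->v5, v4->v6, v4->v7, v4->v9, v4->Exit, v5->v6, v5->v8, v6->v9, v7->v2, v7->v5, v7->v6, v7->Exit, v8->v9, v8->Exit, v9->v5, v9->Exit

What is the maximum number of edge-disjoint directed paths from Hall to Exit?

Assign every edge capacity 1; by Menger, the answer equals the max flow.
Path Hall→Exit (+1); total 1.
Path Hall→v1→Exit (+1); total 2.
Path Hall→v8→Exit (+1); total 3.
Path Hall→v9→Exit (+1); total 4.
No residual Hall→Exit path; max flow = 4.
Certifying cut of size 4: {Hall→Exit, Hall→v1, v8→Exit, v9→Exit}.

4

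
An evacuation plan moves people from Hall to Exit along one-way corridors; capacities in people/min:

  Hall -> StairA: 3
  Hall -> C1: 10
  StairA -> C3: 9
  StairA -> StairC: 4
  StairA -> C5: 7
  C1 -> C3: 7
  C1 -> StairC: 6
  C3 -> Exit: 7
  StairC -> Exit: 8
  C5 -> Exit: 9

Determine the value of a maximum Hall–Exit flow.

Augment Hall→StairA→C3→Exit: bottleneck 3, flow now 3.
Augment Hall→C1→C3→Exit: bottleneck 4, flow now 7.
Augment Hall→C1→StairC→Exit: bottleneck 6, flow now 13.
No augmenting path remains; maximum flow = 13.
In the residual graph, reachable from Hall: {Hall}.
Min-cut edges: Hall→StairA (3), Hall→C1 (10); capacity 3 + 10 = 13.
This cut is saturated, so no flow can exceed 13.

13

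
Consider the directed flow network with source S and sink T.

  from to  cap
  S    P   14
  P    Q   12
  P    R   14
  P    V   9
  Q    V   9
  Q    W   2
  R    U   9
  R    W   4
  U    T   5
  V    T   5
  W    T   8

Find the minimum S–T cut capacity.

14

Augment S→P→V→T: bottleneck 5, flow now 5.
Augment S→P→Q→W→T: bottleneck 2, flow now 7.
Augment S→P→R→U→T: bottleneck 5, flow now 12.
Augment S→P→R→W→T: bottleneck 2, flow now 14.
No augmenting path remains; maximum flow = 14.
By max-flow min-cut, the minimum cut capacity equals the max flow.
In the residual graph, reachable from S: {S}.
Min-cut edges: S→P (14); capacity 14 = 14.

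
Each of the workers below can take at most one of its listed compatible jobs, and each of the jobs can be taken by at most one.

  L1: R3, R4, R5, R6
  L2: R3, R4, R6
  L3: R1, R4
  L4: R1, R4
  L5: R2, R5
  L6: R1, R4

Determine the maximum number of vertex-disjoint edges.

Unit-capacity flow: source→left, listed edges, right→sink; max matching = max flow.
Augmenting path L1→R3 (+1); matched 1.
Augmenting path L2→R4 (+1); matched 2.
Augmenting path L3→R1 (+1); matched 3.
Augmenting path L5→R2 (+1); matched 4.
Augmenting path L4→R4→L2→R6 (+1); matched 5.
No augmenting path remains; maximum matching = 5.
König certificate: {L1, L2, L5, R1, R4} is a vertex cover of size 5 (every listed pair touches it), so no matching can be larger.

5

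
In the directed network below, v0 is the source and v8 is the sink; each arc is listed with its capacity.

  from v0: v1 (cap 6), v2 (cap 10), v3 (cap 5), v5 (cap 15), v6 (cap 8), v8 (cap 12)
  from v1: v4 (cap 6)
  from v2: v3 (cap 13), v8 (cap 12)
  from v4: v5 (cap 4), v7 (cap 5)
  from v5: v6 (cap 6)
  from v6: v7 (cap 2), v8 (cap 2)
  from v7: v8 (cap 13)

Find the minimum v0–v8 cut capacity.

31

Augment v0→v8: bottleneck 12, flow now 12.
Augment v0→v2→v8: bottleneck 10, flow now 22.
Augment v0→v6→v8: bottleneck 2, flow now 24.
Augment v0→v6→v7→v8: bottleneck 2, flow now 26.
Augment v0→v1→v4→v7→v8: bottleneck 5, flow now 31.
No augmenting path remains; maximum flow = 31.
By max-flow min-cut, the minimum cut capacity equals the max flow.
In the residual graph, reachable from v0: {v0, v1, v3, v4, v5, v6}.
Min-cut edges: v0→v2 (10), v0→v8 (12), v4→v7 (5), v6→v7 (2), v6→v8 (2); capacity 10 + 12 + 5 + 2 + 2 = 31.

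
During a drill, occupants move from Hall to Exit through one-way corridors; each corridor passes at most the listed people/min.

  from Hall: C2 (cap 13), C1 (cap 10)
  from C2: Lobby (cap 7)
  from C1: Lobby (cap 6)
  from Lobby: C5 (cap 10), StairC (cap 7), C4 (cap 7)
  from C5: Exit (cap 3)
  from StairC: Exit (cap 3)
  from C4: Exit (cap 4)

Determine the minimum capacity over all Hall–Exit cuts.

10

Augment Hall→C2→Lobby→C5→Exit: bottleneck 3, flow now 3.
Augment Hall→C2→Lobby→StairC→Exit: bottleneck 3, flow now 6.
Augment Hall→C2→Lobby→C4→Exit: bottleneck 1, flow now 7.
Augment Hall→C1→Lobby→C4→Exit: bottleneck 3, flow now 10.
No augmenting path remains; maximum flow = 10.
By max-flow min-cut, the minimum cut capacity equals the max flow.
In the residual graph, reachable from Hall: {Hall, C2, C1, Lobby, C5, StairC, C4}.
Min-cut edges: C5→Exit (3), StairC→Exit (3), C4→Exit (4); capacity 3 + 3 + 4 = 10.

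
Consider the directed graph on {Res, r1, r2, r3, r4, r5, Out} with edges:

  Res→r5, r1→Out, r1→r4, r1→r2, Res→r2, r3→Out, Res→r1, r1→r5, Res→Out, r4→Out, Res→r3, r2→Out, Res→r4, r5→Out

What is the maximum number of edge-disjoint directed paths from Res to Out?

Assign every edge capacity 1; by Menger, the answer equals the max flow.
Path Res→Out (+1); total 1.
Path Res→r1→Out (+1); total 2.
Path Res→r2→Out (+1); total 3.
Path Res→r3→Out (+1); total 4.
Path Res→r4→Out (+1); total 5.
Path Res→r5→Out (+1); total 6.
No residual Res→Out path; max flow = 6.
Certifying cut of size 6: {Res→Out, Res→r1, Res→r2, Res→r3, Res→r4, Res→r5}.

6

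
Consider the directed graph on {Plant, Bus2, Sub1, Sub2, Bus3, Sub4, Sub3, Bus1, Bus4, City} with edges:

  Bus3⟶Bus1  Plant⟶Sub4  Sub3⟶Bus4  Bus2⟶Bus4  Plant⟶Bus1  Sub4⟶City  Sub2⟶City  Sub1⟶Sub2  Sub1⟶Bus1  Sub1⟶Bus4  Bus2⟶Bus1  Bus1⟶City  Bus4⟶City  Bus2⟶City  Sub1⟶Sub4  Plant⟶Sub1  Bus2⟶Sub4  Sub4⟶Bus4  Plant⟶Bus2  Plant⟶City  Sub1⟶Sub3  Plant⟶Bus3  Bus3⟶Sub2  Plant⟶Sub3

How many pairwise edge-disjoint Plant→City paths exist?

Assign every edge capacity 1; by Menger, the answer equals the max flow.
Path Plant→City (+1); total 1.
Path Plant→Bus2→City (+1); total 2.
Path Plant→Sub4→City (+1); total 3.
Path Plant→Bus1→City (+1); total 4.
Path Plant→Sub1→Sub2→City (+1); total 5.
Path Plant→Sub3→Bus4→City (+1); total 6.
No residual Plant→City path; max flow = 6.
Certifying cut of size 6: {Bus1→City, Bus4→City, Plant→Bus2, Plant→City, Sub2→City, Sub4→City}.

6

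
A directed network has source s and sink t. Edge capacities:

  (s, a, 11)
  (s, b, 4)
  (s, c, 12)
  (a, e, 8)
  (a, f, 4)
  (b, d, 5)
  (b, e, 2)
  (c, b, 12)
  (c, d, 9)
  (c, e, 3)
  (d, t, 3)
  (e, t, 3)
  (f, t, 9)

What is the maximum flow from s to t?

Augment s→a→e→t: bottleneck 3, flow now 3.
Augment s→a→f→t: bottleneck 4, flow now 7.
Augment s→b→d→t: bottleneck 3, flow now 10.
No augmenting path remains; maximum flow = 10.
In the residual graph, reachable from s: {s, a, b, c, d, e}.
Min-cut edges: a→f (4), d→t (3), e→t (3); capacity 4 + 3 + 3 = 10.
This cut is saturated, so no flow can exceed 10.

10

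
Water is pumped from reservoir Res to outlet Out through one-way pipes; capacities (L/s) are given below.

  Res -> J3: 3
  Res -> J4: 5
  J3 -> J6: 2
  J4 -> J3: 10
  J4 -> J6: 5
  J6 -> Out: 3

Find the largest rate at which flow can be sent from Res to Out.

Augment Res→J3→J6→Out: bottleneck 2, flow now 2.
Augment Res→J4→J6→Out: bottleneck 1, flow now 3.
No augmenting path remains; maximum flow = 3.
In the residual graph, reachable from Res: {Res, J3, J4, J6}.
Min-cut edges: J6→Out (3); capacity 3 = 3.
This cut is saturated, so no flow can exceed 3.

3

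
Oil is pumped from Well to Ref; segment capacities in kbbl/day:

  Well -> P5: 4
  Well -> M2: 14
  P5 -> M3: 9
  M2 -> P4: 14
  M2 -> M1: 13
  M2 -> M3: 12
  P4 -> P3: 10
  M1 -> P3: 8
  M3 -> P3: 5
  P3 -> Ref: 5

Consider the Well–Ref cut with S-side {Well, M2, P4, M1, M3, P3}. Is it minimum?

Given cut capacity: 4 + 5 = 9.
Augment Well→P5→M3→P3→Ref: bottleneck 4, flow now 4.
Augment Well→M2→P4→P3→Ref: bottleneck 1, flow now 5.
No augmenting path remains; maximum flow = 5.
In the residual graph, reachable from Well: {Well, P5, M2, P4, M1, M3, P3}.
Min-cut edges: P3→Ref (5); capacity 5 = 5.
Cut capacity 9 exceeds the max flow 5, so it is not minimum.

No — its capacity is 9, but the minimum cut has capacity 5.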